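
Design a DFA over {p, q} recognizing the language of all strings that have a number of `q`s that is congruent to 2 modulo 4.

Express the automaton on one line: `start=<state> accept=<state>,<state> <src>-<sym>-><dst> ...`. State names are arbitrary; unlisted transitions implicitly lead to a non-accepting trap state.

start=S0 accept=S2 S0-p->S0 S0-q->S1 S1-p->S1 S1-q->S2 S2-p->S2 S2-q->S3 S3-p->S3 S3-q->S0

The only thing that matters is how many `q`s have appeared, reduced mod 4. Use one state per residue: S0 for 0, …, S3 for 3. Reading `q` moves to the next residue; anything else stays put. S2 is accepting.
A 4-state machine:
        p   q  
>  S0   S0  S1 
   S1   S1  S2 
 * S2   S2  S3 
   S3   S3  S0 
(> = start, * = accepting)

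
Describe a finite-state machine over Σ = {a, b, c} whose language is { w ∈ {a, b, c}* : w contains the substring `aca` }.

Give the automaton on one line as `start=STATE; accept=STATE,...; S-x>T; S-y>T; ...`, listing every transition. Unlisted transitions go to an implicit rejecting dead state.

Track how much of `aca` has been matched so far: state s0 is no progress, s3 is the absorbing accept state reached once `aca` has occurred. Intermediate states record partial matches; on a mismatch, fall back to the longest reusable overlap.
        a   b   c  
>  s0   s1  s0  s0 
   s1   s1  s0  s2 
   s2   s3  s0  s0 
 * s3   s3  s3  s3 
(> = start, * = accepting)

start=s0; accept=s3; s0-a>s1; s0-b>s0; s0-c>s0; s1-a>s1; s1-b>s0; s1-c>s2; s2-a>s3; s2-b>s0; s2-c>s0; s3-a>s3; s3-b>s3; s3-c>s3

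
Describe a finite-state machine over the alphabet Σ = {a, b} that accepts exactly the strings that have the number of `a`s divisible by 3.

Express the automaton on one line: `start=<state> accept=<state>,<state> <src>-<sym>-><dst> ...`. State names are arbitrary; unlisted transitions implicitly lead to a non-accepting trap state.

Keep the running count of `a`s modulo 3: each `a` advances along the cycle q0 → q1 → q2 → q0 while other symbols loop. Accept at q0.
A 3-state machine:
        a   b  
>* q0   q1  q0 
   q1   q2  q1 
   q2   q0  q2 
(> = start, * = accepting)

start=q0 accept=q0 q0-a->q1 q0-b->q0 q1-a->q2 q1-b->q1 q2-a->q0 q2-b->q2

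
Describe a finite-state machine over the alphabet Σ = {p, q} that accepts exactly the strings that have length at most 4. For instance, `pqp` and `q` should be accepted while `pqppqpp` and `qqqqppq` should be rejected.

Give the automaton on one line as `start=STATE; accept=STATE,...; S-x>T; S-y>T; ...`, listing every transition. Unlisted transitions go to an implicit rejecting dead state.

start=s0; accept=s0,s1,s2,s3,s4; s0-p>s1; s0-q>s1; s1-p>s2; s1-q>s2; s2-p>s3; s2-q>s3; s3-p>s4; s3-q>s4; s4-p>s5; s4-q>s5; s5-p>s5; s5-q>s5

We only need to distinguish lengths 0, 1, …, 4, and '>4'. Chain s0 → s1 → s2 → s3 → s4 → s5 on every symbol, with s5 looping. Accepting states: {s0, s1, s2, s3, s4}.
        p   q  
>* s0   s1  s1 
 * s1   s2  s2 
 * s2   s3  s3 
 * s3   s4  s4 
 * s4   s5  s5 
   s5   s5  s5 
(> = start, * = accepting)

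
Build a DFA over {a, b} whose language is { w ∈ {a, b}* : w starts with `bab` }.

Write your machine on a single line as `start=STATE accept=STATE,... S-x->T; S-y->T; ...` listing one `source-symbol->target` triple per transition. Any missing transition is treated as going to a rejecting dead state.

start=q0; accept=q3; q0-a->q4; q0-b->q1; q1-a->q2; q1-b->q4; q2-a->q4; q2-b->q3; q3-a->q3; q3-b->q3; q4-a->q4; q4-b->q4

Check the first 3 symbols one by one: q0 through q2 record how many have matched `bab` so far; any wrong symbol goes to the dead state q4. After all 3 match we enter the accepting sink q3.
A 5-state machine:
        a   b  
>  q0   q4  q1 
   q1   q2  q4 
   q2   q4  q3 
 * q3   q3  q3 
   q4   q4  q4 
(> = start, * = accepting)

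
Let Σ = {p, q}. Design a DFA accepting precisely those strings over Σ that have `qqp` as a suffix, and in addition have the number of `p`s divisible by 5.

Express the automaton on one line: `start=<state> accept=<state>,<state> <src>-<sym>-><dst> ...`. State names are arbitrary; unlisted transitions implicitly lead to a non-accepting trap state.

Run two small machines in parallel and take their product. The first has 4 states tracking how much of the suffix `qqp` has currently been matched; the second has 5 states tracking the count of `p`s modulo 5. A product state is a pair (one from each), accepting exactly when both do.
          p    q  
>  s0     s1   s2 
   s1     s3   s4 
   s2     s1   s5 
   s3     s6   s7 
   s4     s3   s8 
   s5     s9   s5 
   s6    s10  s11 
   s7     s6  s12 
   s8    s13   s8 
   s9     s3   s4 
   s10    s0  s14 
   s11   s10  s15 
   s12   s16  s12 
   s13    s6   s7 
   s14    s0  s17 
   s15   s18  s15 
   s16   s10  s11 
   s17   s19  s17 
   s18    s0  s14 
 * s19    s1   s2 
(> = start, * = accepting)

start=s0 accept=s19 s0-p->s1 s0-q->s2 s1-p->s3 s1-q->s4 s2-p->s1 s2-q->s5 s3-p->s6 s3-q->s7 s4-p->s3 s4-q->s8 s5-p->s9 s5-q->s5 s6-p->s10 s6-q->s11 s7-p->s6 s7-q->s12 s8-p->s13 s8-q->s8 s9-p->s3 s9-q->s4 s10-p->s0 s10-q->s14 s11-p->s10 s11-q->s15 s12-p->s16 s12-q->s12 s13-p->s6 s13-q->s7 s14-p->s0 s14-q->s17 s15-p->s18 s15-q->s15 s16-p->s10 s16-q->s11 s17-p->s19 s17-q->s17 s18-p->s0 s18-q->s14 s19-p->s1 s19-q->s2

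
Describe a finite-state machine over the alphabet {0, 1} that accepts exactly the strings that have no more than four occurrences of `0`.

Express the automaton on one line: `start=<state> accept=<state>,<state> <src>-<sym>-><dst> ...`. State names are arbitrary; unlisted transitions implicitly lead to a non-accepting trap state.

Count `0`s, saturating at 5: states q0 through q4 mean 0 through 4 `0`s seen; q5 means more than 4. Each `0` increments (capped at q5); other symbols loop. Accept from {q0, q1, q2, q3, q4}.
With 6 states:
        0   1  
>* q0   q1  q0 
 * q1   q2  q1 
 * q2   q3  q2 
 * q3   q4  q3 
 * q4   q5  q4 
   q5   q5  q5 
(> = start, * = accepting)

start=q0 accept=q0,q1,q2,q3,q4 q0-0->q1 q0-1->q0 q1-0->q2 q1-1->q1 q2-0->q3 q2-1->q2 q3-0->q4 q3-1->q3 q4-0->q5 q4-1->q4 q5-0->q5 q5-1->q5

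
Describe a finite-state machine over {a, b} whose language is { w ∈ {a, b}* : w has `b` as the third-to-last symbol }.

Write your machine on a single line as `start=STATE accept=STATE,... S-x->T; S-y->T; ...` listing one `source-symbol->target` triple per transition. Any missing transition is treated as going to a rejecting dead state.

A DFA must remember the last 3 symbols (since which symbol is third-to-last isn't known until the input ends). Use one state per possible window of the last ≤3 symbols; accept from those whose window starts with `b`.
          a    b  
>  S0     S1   S2 
   S1     S3   S4 
   S2     S5   S6 
   S3     S7   S8 
   S4     S9  S10 
   S5    S11  S12 
   S6    S13  S14 
   S7     S7   S8 
   S8     S9  S10 
   S9    S11  S12 
   S10   S13  S14 
 * S11    S7   S8 
 * S12    S9  S10 
 * S13   S11  S12 
 * S14   S13  S14 
(> = start, * = accepting)

start=S0; accept=S11,S12,S13,S14; S0-a->S1; S0-b->S2; S1-a->S3; S1-b->S4; S2-a->S5; S2-b->S6; S3-a->S7; S3-b->S8; S4-a->S9; S4-b->S10; S5-a->S11; S5-b->S12; S6-a->S13; S6-b->S14; S7-a->S7; S7-b->S8; S8-a->S9; S8-b->S10; S9-a->S11; S9-b->S12; S10-a->S13; S10-b->S14; S11-a->S7; S11-b->S8; S12-a->S9; S12-b->S10; S13-a->S11; S13-b->S12; S14-a->S13; S14-b->S14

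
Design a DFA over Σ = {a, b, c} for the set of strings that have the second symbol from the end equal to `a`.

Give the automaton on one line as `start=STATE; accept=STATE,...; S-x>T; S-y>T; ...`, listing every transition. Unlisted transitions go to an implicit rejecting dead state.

Because acceptance depends on a position counted from the end, the machine has to buffer the most recent 2 symbols. Make each state the string of the last up-to-2 symbols read; on input `x` shift the window left and append `x`. Accept when the buffered window has length 2 and begins with `a`.
A 13-state machine:
          a    b    c  
>  q0     q1   q2   q3 
   q1     q4   q5   q6 
   q2     q7   q8   q9 
   q3    q10  q11  q12 
 * q4     q4   q5   q6 
 * q5     q7   q8   q9 
 * q6    q10  q11  q12 
   q7     q4   q5   q6 
   q8     q7   q8   q9 
   q9    q10  q11  q12 
   q10    q4   q5   q6 
   q11    q7   q8   q9 
   q12   q10  q11  q12 
(> = start, * = accepting)

start=q0; accept=q4,q5,q6; q0-a>q1; q0-b>q2; q0-c>q3; q1-a>q4; q1-b>q5; q1-c>q6; q2-a>q7; q2-b>q8; q2-c>q9; q3-a>q10; q3-b>q11; q3-c>q12; q4-a>q4; q4-b>q5; q4-c>q6; q5-a>q7; q5-b>q8; q5-c>q9; q6-a>q10; q6-b>q11; q6-c>q12; q7-a>q4; q7-b>q5; q7-c>q6; q8-a>q7; q8-b>q8; q8-c>q9; q9-a>q10; q9-b>q11; q9-c>q12; q10-a>q4; q10-b>q5; q10-c>q6; q11-a>q7; q11-b>q8; q11-c>q9; q12-a>q10; q12-b>q11; q12-c>q12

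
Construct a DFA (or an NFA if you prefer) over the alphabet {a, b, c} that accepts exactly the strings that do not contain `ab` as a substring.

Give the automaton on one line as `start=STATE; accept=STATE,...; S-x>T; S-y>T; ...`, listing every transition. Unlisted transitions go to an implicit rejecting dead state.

This is the complement of 'contains `ab`'. Use the same substring-matching states — q0 through q2 holding how much of `ab` has just been matched — but flip the accepting set: everything except the trap q2 accepts.
3 states suffice.
        a   b   c  
>* q0   q1  q0  q0 
 * q1   q1  q2  q0 
   q2   q2  q2  q2 
(> = start, * = accepting)

start=q0; accept=q0,q1; q0-a>q1; q0-b>q0; q0-c>q0; q1-a>q1; q1-b>q2; q1-c>q0; q2-a>q2; q2-b>q2; q2-c>q2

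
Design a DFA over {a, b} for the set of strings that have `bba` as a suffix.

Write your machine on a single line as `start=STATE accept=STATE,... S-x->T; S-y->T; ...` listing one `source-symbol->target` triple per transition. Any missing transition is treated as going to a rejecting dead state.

Remember how much of `bba` the current input suffix matches. State q0 means no match yet; q1 means the last symbol is `b`; q2 means the last 2 symbols are `bb`; q3 means the last 3 symbols are `bba`. Only q3 accepts. On a mismatch, fall back to the longest proper suffix that is still a prefix of `bba`.
With 4 states:
        a   b  
>  q0   q0  q1 
   q1   q0  q2 
   q2   q3  q2 
 * q3   q0  q1 
(> = start, * = accepting)

start=q0; accept=q3; q0-a->q0; q0-b->q1; q1-a->q0; q1-b->q2; q2-a->q3; q2-b->q2; q3-a->q0; q3-b->q1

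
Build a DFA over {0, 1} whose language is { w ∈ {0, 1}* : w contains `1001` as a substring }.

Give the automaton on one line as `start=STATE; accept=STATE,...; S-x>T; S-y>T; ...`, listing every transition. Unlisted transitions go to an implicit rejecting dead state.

Track how much of `1001` has been matched so far: state s0 is no progress, s4 is the absorbing accept state reached once `1001` has occurred. Intermediate states record partial matches; on a mismatch, fall back to the longest reusable overlap.
5 states suffice.
        0   1  
>  s0   s0  s1 
   s1   s2  s1 
   s2   s3  s1 
   s3   s0  s4 
 * s4   s4  s4 
(> = start, * = accepting)

start=s0; accept=s4; s0-0>s0; s0-1>s1; s1-0>s2; s1-1>s1; s2-0>s3; s2-1>s1; s3-0>s0; s3-1>s4; s4-0>s4; s4-1>s4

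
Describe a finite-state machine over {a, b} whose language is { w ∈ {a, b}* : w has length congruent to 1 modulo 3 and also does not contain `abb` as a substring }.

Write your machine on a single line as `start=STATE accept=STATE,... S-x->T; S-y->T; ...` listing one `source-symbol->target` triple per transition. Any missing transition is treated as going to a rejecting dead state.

start=q0; accept=q1,q2,q9; q0-a->q1; q0-b->q2; q1-a->q3; q1-b->q4; q2-a->q3; q2-b->q5; q3-a->q6; q3-b->q7; q4-a->q6; q4-b->q8; q5-a->q6; q5-b->q0; q6-a->q1; q6-b->q9; q7-a->q1; q7-b->q8; q8-a->q8; q8-b->q8; q9-a->q3; q9-b->q8

Run two small machines in parallel and take their product. The first has 3 states tracking the input length modulo 3; the second has 4 states tracking partial matches of the forbidden pattern `abb`. A product state is a pair (one from each), accepting exactly when both do. After merging equivalent states the machine shrinks.
With 10 states:
        a   b  
>  q0   q1  q2 
 * q1   q3  q4 
 * q2   q3  q5 
   q3   q6  q7 
   q4   q6  q8 
   q5   q6  q0 
   q6   q1  q9 
   q7   q1  q8 
   q8   q8  q8 
 * q9   q3  q8 
(> = start, * = accepting)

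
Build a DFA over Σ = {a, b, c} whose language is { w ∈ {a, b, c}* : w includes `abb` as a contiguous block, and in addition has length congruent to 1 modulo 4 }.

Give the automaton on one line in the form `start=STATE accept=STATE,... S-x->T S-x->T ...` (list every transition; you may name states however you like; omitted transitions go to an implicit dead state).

start=s0 accept=s14 s0-a->s1 s0-b->s2 s0-c->s2 s1-a->s3 s1-b->s4 s1-c->s5 s2-a->s3 s2-b->s5 s2-c->s5 s3-a->s6 s3-b->s7 s3-c->s8 s4-a->s6 s4-b->s9 s4-c->s8 s5-a->s6 s5-b->s8 s5-c->s8 s6-a->s10 s6-b->s11 s6-c->s0 s7-a->s10 s7-b->s12 s7-c->s0 s8-a->s10 s8-b->s0 s8-c->s0 s9-a->s12 s9-b->s12 s9-c->s12 s10-a->s1 s10-b->s13 s10-c->s2 s11-a->s1 s11-b->s14 s11-c->s2 s12-a->s14 s12-b->s14 s12-c->s14 s13-a->s3 s13-b->s15 s13-c->s5 s14-a->s15 s14-b->s15 s14-c->s15 s15-a->s9 s15-b->s9 s15-c->s9

Handle the two conditions separately and then intersect. The first has 4 states tracking whether and how much of `abb` has been seen; the second has 4 states tracking the input length modulo 4. A product state is a pair (one from each), accepting exactly when both do.
          a    b    c  
>  s0     s1   s2   s2 
   s1     s3   s4   s5 
   s2     s3   s5   s5 
   s3     s6   s7   s8 
   s4     s6   s9   s8 
   s5     s6   s8   s8 
   s6    s10  s11   s0 
   s7    s10  s12   s0 
   s8    s10   s0   s0 
   s9    s12  s12  s12 
   s10    s1  s13   s2 
   s11    s1  s14   s2 
   s12   s14  s14  s14 
   s13    s3  s15   s5 
 * s14   s15  s15  s15 
   s15    s9   s9   s9 
(> = start, * = accepting)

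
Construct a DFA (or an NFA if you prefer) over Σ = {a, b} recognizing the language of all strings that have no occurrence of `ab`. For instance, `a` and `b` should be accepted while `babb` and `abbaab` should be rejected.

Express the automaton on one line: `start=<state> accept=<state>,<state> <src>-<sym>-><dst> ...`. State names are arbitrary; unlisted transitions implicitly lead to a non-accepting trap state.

start=S0 accept=S0,S1 S0-a->S1 S0-b->S0 S1-a->S1 S1-b->S2 S2-a->S2 S2-b->S2

Track partial matches of the forbidden pattern `ab`. State S2 is a dead state reached once `ab` has occurred; every other state accepts. S0 means no part of `ab` is currently matched.
With 3 states:
        a   b  
>* S0   S1  S0 
 * S1   S1  S2 
   S2   S2  S2 
(> = start, * = accepting)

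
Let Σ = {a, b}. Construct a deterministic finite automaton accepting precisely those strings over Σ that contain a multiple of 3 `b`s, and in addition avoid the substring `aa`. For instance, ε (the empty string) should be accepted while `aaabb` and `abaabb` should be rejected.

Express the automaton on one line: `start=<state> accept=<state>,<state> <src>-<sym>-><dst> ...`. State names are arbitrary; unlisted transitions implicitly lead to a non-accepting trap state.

Handle the two conditions separately and then intersect. The first has 3 states tracking the count of `b`s modulo 3; the second has 3 states tracking partial matches of the forbidden pattern `aa`. A product state is a pair (one from each), accepting exactly when both do. Minimizing collapses redundant product states.
7 states suffice.
        a   b  
>* S0   S1  S2 
 * S1   S3  S2 
   S2   S4  S5 
   S3   S3  S3 
   S4   S3  S5 
   S5   S6  S0 
   S6   S3  S0 
(> = start, * = accepting)

start=S0 accept=S0,S1 S0-a->S1 S0-b->S2 S1-a->S3 S1-b->S2 S2-a->S4 S2-b->S5 S3-a->S3 S3-b->S3 S4-a->S3 S4-b->S5 S5-a->S6 S5-b->S0 S6-a->S3 S6-b->S0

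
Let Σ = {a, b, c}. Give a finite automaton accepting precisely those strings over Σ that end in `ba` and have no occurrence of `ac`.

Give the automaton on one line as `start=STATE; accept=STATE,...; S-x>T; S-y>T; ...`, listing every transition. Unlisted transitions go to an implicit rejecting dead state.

start=s0; accept=s4; s0-a>s1; s0-b>s2; s0-c>s0; s1-a>s1; s1-b>s2; s1-c>s3; s2-a>s4; s2-b>s2; s2-c>s0; s3-a>s3; s3-b>s3; s3-c>s3; s4-a>s1; s4-b>s2; s4-c>s3

Run two small machines in parallel and take their product. One (3 states) tracks how much of the suffix `ba` has currently been matched; the other (3 states) tracks partial matches of the forbidden pattern `ac`. Each combined state is a pair, one component from each; accept when both components accept. Equivalent product states are then merged.
        a   b   c  
>  s0   s1  s2  s0 
   s1   s1  s2  s3 
   s2   s4  s2  s0 
   s3   s3  s3  s3 
 * s4   s1  s2  s3 
(> = start, * = accepting)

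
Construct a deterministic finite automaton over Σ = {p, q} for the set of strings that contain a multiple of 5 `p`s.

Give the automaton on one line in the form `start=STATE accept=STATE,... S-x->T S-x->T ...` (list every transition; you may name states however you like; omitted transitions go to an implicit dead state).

The only thing that matters is how many `p`s have appeared, reduced mod 5. Use one state per residue: S0 for 0, …, S4 for 4. Reading `p` moves to the next residue; anything else stays put. S0 is accepting.
5 states suffice.
        p   q  
>* S0   S1  S0 
   S1   S2  S1 
   S2   S3  S2 
   S3   S4  S3 
   S4   S0  S4 
(> = start, * = accepting)

start=S0 accept=S0 S0-p->S1 S0-q->S0 S1-p->S2 S1-q->S1 S2-p->S3 S2-q->S2 S3-p->S4 S3-q->S3 S4-p->S0 S4-q->S4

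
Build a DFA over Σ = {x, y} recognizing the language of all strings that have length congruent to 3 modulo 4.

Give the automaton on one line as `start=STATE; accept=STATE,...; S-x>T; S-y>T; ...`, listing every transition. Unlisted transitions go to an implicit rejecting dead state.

start=A; accept=D; A-x>B; A-y>B; B-x>C; B-y>C; C-x>D; C-y>D; D-x>A; D-y>A

Only the length mod 4 matters, so use a 4-cycle: from any state, every input symbol moves to the next state, wrapping D back to A. Mark D accepting.
With 4 states:
       x  y 
>  A   B  B 
   B   C  C 
   C   D  D 
 * D   A  A 
(> = start, * = accepting)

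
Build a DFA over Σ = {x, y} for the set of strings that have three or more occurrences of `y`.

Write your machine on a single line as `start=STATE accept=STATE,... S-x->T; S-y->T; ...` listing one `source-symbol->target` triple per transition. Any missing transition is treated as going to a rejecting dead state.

Count `y`s, saturating at 4: states q0 through q3 mean 0 through 3 `y`s seen; q4 means more than 3. Each `y` increments (capped at q4); other symbols loop. Accept from {q3, q4}.
        x   y  
>  q0   q0  q1 
   q1   q1  q2 
   q2   q2  q3 
 * q3   q3  q4 
 * q4   q4  q4 
(> = start, * = accepting)

start=q0; accept=q3,q4; q0-x->q0; q0-y->q1; q1-x->q1; q1-y->q2; q2-x->q2; q2-y->q3; q3-x->q3; q3-y->q4; q4-x->q4; q4-y->q4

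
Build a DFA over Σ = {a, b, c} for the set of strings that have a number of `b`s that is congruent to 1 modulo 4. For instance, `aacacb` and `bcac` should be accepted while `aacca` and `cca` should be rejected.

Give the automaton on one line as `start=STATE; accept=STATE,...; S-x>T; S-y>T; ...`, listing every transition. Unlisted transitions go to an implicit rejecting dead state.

start=q0; accept=q1; q0-a>q0; q0-b>q1; q0-c>q0; q1-a>q1; q1-b>q2; q1-c>q1; q2-a>q2; q2-b>q3; q2-c>q2; q3-a>q3; q3-b>q0; q3-c>q3

The only thing that matters is how many `b`s have appeared, reduced mod 4. Use one state per residue: q0 for 0, …, q3 for 3. Reading `b` moves to the next residue; anything else stays put. q1 is accepting.
With 4 states:
        a   b   c  
>  q0   q0  q1  q0 
 * q1   q1  q2  q1 
   q2   q2  q3  q2 
   q3   q3  q0  q3 
(> = start, * = accepting)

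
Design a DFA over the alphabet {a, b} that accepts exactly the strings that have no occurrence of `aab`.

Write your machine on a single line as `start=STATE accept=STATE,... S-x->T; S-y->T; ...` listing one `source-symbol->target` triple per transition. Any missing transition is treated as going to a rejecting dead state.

Track partial matches of the forbidden pattern `aab`. State q3 is a dead state reached once `aab` has occurred; every other state accepts. q0 means no part of `aab` is currently matched.
With 4 states:
        a   b  
>* q0   q1  q0 
 * q1   q2  q0 
 * q2   q2  q3 
   q3   q3  q3 
(> = start, * = accepting)

start=q0; accept=q0,q1,q2; q0-a->q1; q0-b->q0; q1-a->q2; q1-b->q0; q2-a->q2; q2-b->q3; q3-a->q3; q3-b->q3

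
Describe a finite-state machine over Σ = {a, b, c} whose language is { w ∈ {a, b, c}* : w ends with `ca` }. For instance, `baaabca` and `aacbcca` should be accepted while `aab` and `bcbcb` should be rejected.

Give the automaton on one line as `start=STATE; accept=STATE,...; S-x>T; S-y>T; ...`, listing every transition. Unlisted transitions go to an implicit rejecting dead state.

start=q0; accept=q2; q0-a>q0; q0-b>q0; q0-c>q1; q1-a>q2; q1-b>q0; q1-c>q1; q2-a>q0; q2-b>q0; q2-c>q1

Let each state record the length of the longest suffix of the input read so far that is also a prefix of `ca`. q1 means the last symbol is `c`; q2 means the last 2 symbols are `ca`. Accept only at q2, where the string currently ends in `ca`.
        a   b   c  
>  q0   q0  q0  q1 
   q1   q2  q0  q1 
 * q2   q0  q0  q1 
(> = start, * = accepting)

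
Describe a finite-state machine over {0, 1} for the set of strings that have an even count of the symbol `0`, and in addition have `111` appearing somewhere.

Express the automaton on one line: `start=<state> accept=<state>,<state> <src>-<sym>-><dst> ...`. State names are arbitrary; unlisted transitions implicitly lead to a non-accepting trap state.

start=A accept=G A-0->B A-1->C B-0->A B-1->D C-0->B C-1->E D-0->A D-1->F E-0->B E-1->G F-0->A F-1->H G-0->H G-1->G H-0->G H-1->H

Handle the two conditions separately and then intersect. One (2 states) tracks the count of `0`s modulo 2; the other (4 states) tracks whether and how much of `111` has been seen. Each combined state is a pair, one component from each; accept when both components accept.
       0  1 
>  A   B  C 
   B   A  D 
   C   B  E 
   D   A  F 
   E   B  G 
   F   A  H 
 * G   H  G 
   H   G  H 
(> = start, * = accepting)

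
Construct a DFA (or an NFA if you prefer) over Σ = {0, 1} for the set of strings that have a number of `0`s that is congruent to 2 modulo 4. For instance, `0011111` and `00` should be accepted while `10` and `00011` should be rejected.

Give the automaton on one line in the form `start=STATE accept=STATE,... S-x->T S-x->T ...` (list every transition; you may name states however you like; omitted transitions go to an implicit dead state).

Keep the running count of `0`s modulo 4: each `0` advances along the cycle q0 → q1 → q2 → q3 → q0 while other symbols loop. Accept at q2.
With 4 states:
        0   1  
>  q0   q1  q0 
   q1   q2  q1 
 * q2   q3  q2 
   q3   q0  q3 
(> = start, * = accepting)

start=q0 accept=q2 q0-0->q1 q0-1->q0 q1-0->q2 q1-1->q1 q2-0->q3 q2-1->q2 q3-0->q0 q3-1->q3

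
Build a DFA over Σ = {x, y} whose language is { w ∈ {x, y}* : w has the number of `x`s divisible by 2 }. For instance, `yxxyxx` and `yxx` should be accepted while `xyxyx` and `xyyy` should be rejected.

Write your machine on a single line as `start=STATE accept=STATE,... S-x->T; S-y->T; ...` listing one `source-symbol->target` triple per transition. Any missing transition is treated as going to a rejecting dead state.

Keep the running count of `x`s modulo 2: each `x` advances along the cycle S0 → S1 → S0 while other symbols loop. Accept at S0.
A 2-state machine:
        x   y  
>* S0   S1  S0 
   S1   S0  S1 
(> = start, * = accepting)

start=S0; accept=S0; S0-x->S1; S0-y->S0; S1-x->S0; S1-y->S1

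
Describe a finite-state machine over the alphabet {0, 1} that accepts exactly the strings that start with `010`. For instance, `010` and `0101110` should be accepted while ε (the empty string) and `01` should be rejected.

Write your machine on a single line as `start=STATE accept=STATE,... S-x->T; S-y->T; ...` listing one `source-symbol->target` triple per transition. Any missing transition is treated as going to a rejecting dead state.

start=S0; accept=S3; S0-0->S1; S0-1->S4; S1-0->S4; S1-1->S2; S2-0->S3; S2-1->S4; S3-0->S3; S3-1->S3; S4-0->S4; S4-1->S4

Walk along `010` while the input agrees: from S0 take `0` to S1, and so on. Any deviation drops to the rejecting sink S4. Once S3 is reached the prefix is confirmed and every continuation is accepted.
With 5 states:
        0   1  
>  S0   S1  S4 
   S1   S4  S2 
   S2   S3  S4 
 * S3   S3  S3 
   S4   S4  S4 
(> = start, * = accepting)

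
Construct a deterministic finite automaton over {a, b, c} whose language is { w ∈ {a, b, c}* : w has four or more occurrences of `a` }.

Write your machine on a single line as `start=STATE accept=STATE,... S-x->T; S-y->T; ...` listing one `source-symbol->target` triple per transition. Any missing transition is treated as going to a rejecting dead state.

Count `a`s, saturating at 5: states S0 through S4 mean 0 through 4 `a`s seen; S5 means more than 4. Each `a` increments (capped at S5); other symbols loop. Accept from {S4, S5}.
        a   b   c  
>  S0   S1  S0  S0 
   S1   S2  S1  S1 
   S2   S3  S2  S2 
   S3   S4  S3  S3 
 * S4   S5  S4  S4 
 * S5   S5  S5  S5 
(> = start, * = accepting)

start=S0; accept=S4,S5; S0-a->S1; S0-b->S0; S0-c->S0; S1-a->S2; S1-b->S1; S1-c->S1; S2-a->S3; S2-b->S2; S2-c->S2; S3-a->S4; S3-b->S3; S3-c->S3; S4-a->S5; S4-b->S4; S4-c->S4; S5-a->S5; S5-b->S5; S5-c->S5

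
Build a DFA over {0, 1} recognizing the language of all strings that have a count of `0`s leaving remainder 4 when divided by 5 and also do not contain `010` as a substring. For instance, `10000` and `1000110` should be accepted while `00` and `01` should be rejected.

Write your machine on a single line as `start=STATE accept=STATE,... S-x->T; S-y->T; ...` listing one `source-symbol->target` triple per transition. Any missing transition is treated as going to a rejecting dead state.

start=s0; accept=s8,s12,s15; s0-0->s1; s0-1->s0; s1-0->s2; s1-1->s3; s2-0->s4; s2-1->s5; s3-0->s6; s3-1->s7; s4-0->s8; s4-1->s9; s5-0->s6; s5-1->s10; s6-0->s6; s6-1->s6; s7-0->s2; s7-1->s7; s8-0->s11; s8-1->s12; s9-0->s6; s9-1->s13; s10-0->s4; s10-1->s10; s11-0->s1; s11-1->s14; s12-0->s6; s12-1->s15; s13-0->s8; s13-1->s13; s14-0->s6; s14-1->s0; s15-0->s11; s15-1->s15

Handle the two conditions separately and then intersect. One (5 states) tracks the count of `0`s modulo 5; the other (4 states) tracks partial matches of the forbidden pattern `010`. Each combined state is a pair, one component from each; accept when both components accept. After merging equivalent states the machine shrinks.
A 16-state machine:
          0    1  
>  s0     s1   s0 
   s1     s2   s3 
   s2     s4   s5 
   s3     s6   s7 
   s4     s8   s9 
   s5     s6  s10 
   s6     s6   s6 
   s7     s2   s7 
 * s8    s11  s12 
   s9     s6  s13 
   s10    s4  s10 
   s11    s1  s14 
 * s12    s6  s15 
   s13    s8  s13 
   s14    s6   s0 
 * s15   s11  s15 
(> = start, * = accepting)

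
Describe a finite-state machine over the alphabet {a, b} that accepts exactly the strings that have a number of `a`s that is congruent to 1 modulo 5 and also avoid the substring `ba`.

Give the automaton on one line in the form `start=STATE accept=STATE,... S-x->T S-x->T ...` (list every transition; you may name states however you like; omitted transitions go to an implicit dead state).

start=s0 accept=s1,s4 s0-a->s1 s0-b->s2 s1-a->s3 s1-b->s4 s2-a->s5 s2-b->s2 s3-a->s6 s3-b->s7 s4-a->s8 s4-b->s4 s5-a->s8 s5-b->s5 s6-a->s9 s6-b->s10 s7-a->s11 s7-b->s7 s8-a->s11 s8-b->s8 s9-a->s0 s9-b->s12 s10-a->s13 s10-b->s10 s11-a->s13 s11-b->s11 s12-a->s14 s12-b->s12 s13-a->s14 s13-b->s13 s14-a->s5 s14-b->s14

Run two small machines in parallel and take their product. One (5 states) tracks the count of `a`s modulo 5; the other (3 states) tracks partial matches of the forbidden pattern `ba`. Each combined state is a pair, one component from each; accept when both components accept.
          a    b  
>  s0     s1   s2 
 * s1     s3   s4 
   s2     s5   s2 
   s3     s6   s7 
 * s4     s8   s4 
   s5     s8   s5 
   s6     s9  s10 
   s7    s11   s7 
   s8    s11   s8 
   s9     s0  s12 
   s10   s13  s10 
   s11   s13  s11 
   s12   s14  s12 
   s13   s14  s13 
   s14    s5  s14 
(> = start, * = accepting)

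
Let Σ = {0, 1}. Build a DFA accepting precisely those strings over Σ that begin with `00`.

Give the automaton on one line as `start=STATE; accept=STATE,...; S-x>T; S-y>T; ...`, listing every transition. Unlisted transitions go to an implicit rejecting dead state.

start=q0; accept=q2; q0-0>q1; q0-1>q3; q1-0>q2; q1-1>q3; q2-0>q2; q2-1>q2; q3-0>q3; q3-1>q3

Check the first 2 symbols one by one: q0 through q1 record how many have matched `00` so far; any wrong symbol goes to the dead state q3. After all 2 match we enter the accepting sink q2.
        0   1  
>  q0   q1  q3 
   q1   q2  q3 
 * q2   q2  q2 
   q3   q3  q3 
(> = start, * = accepting)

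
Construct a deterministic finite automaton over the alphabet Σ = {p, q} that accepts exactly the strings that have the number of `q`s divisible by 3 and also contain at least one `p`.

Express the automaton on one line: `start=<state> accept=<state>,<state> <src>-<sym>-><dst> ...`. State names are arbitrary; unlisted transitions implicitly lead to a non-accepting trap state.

start=S0 accept=S1 S0-p->S1 S0-q->S2 S1-p->S1 S1-q->S3 S2-p->S3 S2-q->S4 S3-p->S3 S3-q->S5 S4-p->S5 S4-q->S0 S5-p->S5 S5-q->S1

Run two small machines in parallel and take their product. The first has 3 states tracking the count of `q`s modulo 3; the second has 3 states tracking the count of `p`s, saturating at 2. A product state is a pair (one from each), accepting exactly when both do. Minimizing collapses redundant product states.
A 6-state machine:
        p   q  
>  S0   S1  S2 
 * S1   S1  S3 
   S2   S3  S4 
   S3   S3  S5 
   S4   S5  S0 
   S5   S5  S1 
(> = start, * = accepting)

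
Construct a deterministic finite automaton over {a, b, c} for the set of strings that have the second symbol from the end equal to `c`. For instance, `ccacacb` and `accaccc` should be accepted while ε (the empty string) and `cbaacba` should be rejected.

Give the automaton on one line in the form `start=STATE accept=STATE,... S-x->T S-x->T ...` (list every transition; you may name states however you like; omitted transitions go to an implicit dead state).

start=s0 accept=s10,s11,s12 s0-a->s1 s0-b->s2 s0-c->s3 s1-a->s4 s1-b->s5 s1-c->s6 s2-a->s7 s2-b->s8 s2-c->s9 s3-a->s10 s3-b->s11 s3-c->s12 s4-a->s4 s4-b->s5 s4-c->s6 s5-a->s7 s5-b->s8 s5-c->s9 s6-a->s10 s6-b->s11 s6-c->s12 s7-a->s4 s7-b->s5 s7-c->s6 s8-a->s7 s8-b->s8 s8-c->s9 s9-a->s10 s9-b->s11 s9-c->s12 s10-a->s4 s10-b->s5 s10-c->s6 s11-a->s7 s11-b->s8 s11-c->s9 s12-a->s10 s12-b->s11 s12-c->s12

A DFA must remember the last 2 symbols (since which symbol is second-to-last isn't known until the input ends). Use one state per possible window of the last ≤2 symbols; accept from those whose window starts with `c`.
13 states suffice.
          a    b    c  
>  s0     s1   s2   s3 
   s1     s4   s5   s6 
   s2     s7   s8   s9 
   s3    s10  s11  s12 
   s4     s4   s5   s6 
   s5     s7   s8   s9 
   s6    s10  s11  s12 
   s7     s4   s5   s6 
   s8     s7   s8   s9 
   s9    s10  s11  s12 
 * s10    s4   s5   s6 
 * s11    s7   s8   s9 
 * s12   s10  s11  s12 
(> = start, * = accepting)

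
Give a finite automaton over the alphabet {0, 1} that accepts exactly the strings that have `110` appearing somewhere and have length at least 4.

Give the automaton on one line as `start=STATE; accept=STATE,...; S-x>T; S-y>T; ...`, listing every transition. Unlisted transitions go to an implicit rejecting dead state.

Build one automaton per condition and run them in lockstep. One (4 states) tracks whether and how much of `110` has been seen; the other (6 states) tracks the input length, saturating at 5. Each combined state is a pair, one component from each; accept when both components accept.
18 states suffice.
          0    1  
>  S0     S1   S2 
   S1     S3   S4 
   S2     S3   S5 
   S3     S6   S7 
   S4     S6   S8 
   S5     S9   S8 
   S6    S10  S11 
   S7    S10  S12 
   S8    S13  S12 
   S9    S13  S13 
   S10   S14  S15 
   S11   S14  S16 
   S12   S17  S16 
 * S13   S17  S17 
   S14   S14  S15 
   S15   S14  S16 
   S16   S17  S16 
 * S17   S17  S17 
(> = start, * = accepting)

start=S0; accept=S13,S17; S0-0>S1; S0-1>S2; S1-0>S3; S1-1>S4; S2-0>S3; S2-1>S5; S3-0>S6; S3-1>S7; S4-0>S6; S4-1>S8; S5-0>S9; S5-1>S8; S6-0>S10; S6-1>S11; S7-0>S10; S7-1>S12; S8-0>S13; S8-1>S12; S9-0>S13; S9-1>S13; S10-0>S14; S10-1>S15; S11-0>S14; S11-1>S16; S12-0>S17; S12-1>S16; S13-0>S17; S13-1>S17; S14-0>S14; S14-1>S15; S15-0>S14; S15-1>S16; S16-0>S17; S16-1>S16; S17-0>S17; S17-1>S17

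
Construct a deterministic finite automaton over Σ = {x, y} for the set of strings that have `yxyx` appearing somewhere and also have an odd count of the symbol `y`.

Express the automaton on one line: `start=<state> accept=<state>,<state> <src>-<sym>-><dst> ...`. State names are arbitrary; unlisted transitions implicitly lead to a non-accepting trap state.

start=s0 accept=s9 s0-x->s0 s0-y->s1 s1-x->s2 s1-y->s3 s2-x->s4 s2-y->s5 s3-x->s6 s3-y->s1 s4-x->s4 s4-y->s3 s5-x->s7 s5-y->s1 s6-x->s0 s6-y->s8 s7-x->s7 s7-y->s9 s8-x->s9 s8-y->s3 s9-x->s9 s9-y->s7

Handle the two conditions separately and then intersect. One (5 states) tracks whether and how much of `yxyx` has been seen; the other (2 states) tracks the count of `y`s modulo 2. Each combined state is a pair, one component from each; accept when both components accept.
10 states suffice.
        x   y  
>  s0   s0  s1 
   s1   s2  s3 
   s2   s4  s5 
   s3   s6  s1 
   s4   s4  s3 
   s5   s7  s1 
   s6   s0  s8 
   s7   s7  s9 
   s8   s9  s3 
 * s9   s9  s7 
(> = start, * = accepting)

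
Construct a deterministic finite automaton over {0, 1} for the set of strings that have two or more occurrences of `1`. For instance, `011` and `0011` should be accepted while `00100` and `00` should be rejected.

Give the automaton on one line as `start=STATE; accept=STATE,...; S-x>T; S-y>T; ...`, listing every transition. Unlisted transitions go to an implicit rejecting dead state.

Only the number of `1`s matters, and only up to 3. Make a chain q0 → q1 → q2 → q3 advanced by each `1` (with q3 absorbing); every other symbol self-loops. The accepting set is {q2, q3}.
A 4-state machine:
        0   1  
>  q0   q0  q1 
   q1   q1  q2 
 * q2   q2  q3 
 * q3   q3  q3 
(> = start, * = accepting)

start=q0; accept=q2,q3; q0-0>q0; q0-1>q1; q1-0>q1; q1-1>q2; q2-0>q2; q2-1>q3; q3-0>q3; q3-1>q3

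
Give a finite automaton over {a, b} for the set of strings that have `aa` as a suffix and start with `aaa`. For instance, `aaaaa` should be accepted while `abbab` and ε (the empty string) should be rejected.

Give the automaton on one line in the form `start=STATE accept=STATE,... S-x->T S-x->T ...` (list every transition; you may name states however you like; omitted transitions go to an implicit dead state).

start=s0 accept=s4 s0-a->s1 s0-b->s2 s1-a->s3 s1-b->s2 s2-a->s2 s2-b->s2 s3-a->s4 s3-b->s2 s4-a->s4 s4-b->s5 s5-a->s6 s5-b->s5 s6-a->s4 s6-b->s5

Run two small machines in parallel and take their product. One (3 states) tracks how much of the suffix `aa` has currently been matched; the other (5 states) tracks whether the input so far still matches the prefix `aaa`. Each combined state is a pair, one component from each; accept when both components accept. After merging equivalent states the machine shrinks.
A 7-state machine:
        a   b  
>  s0   s1  s2 
   s1   s3  s2 
   s2   s2  s2 
   s3   s4  s2 
 * s4   s4  s5 
   s5   s6  s5 
   s6   s4  s5 
(> = start, * = accepting)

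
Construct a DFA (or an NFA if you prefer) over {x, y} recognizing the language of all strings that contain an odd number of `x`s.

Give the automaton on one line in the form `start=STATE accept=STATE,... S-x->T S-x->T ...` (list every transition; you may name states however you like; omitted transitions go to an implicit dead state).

Keep the running count of `x`s modulo 2: each `x` advances along the cycle S0 → S1 → S0 while other symbols loop. Accept at S1.
2 states suffice.
        x   y  
>  S0   S1  S0 
 * S1   S0  S1 
(> = start, * = accepting)

start=S0 accept=S1 S0-x->S1 S0-y->S0 S1-x->S0 S1-y->S1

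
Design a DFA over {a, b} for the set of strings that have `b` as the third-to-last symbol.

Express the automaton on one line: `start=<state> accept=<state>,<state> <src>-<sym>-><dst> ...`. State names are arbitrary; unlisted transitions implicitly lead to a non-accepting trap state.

Because acceptance depends on a position counted from the end, the machine has to buffer the most recent 3 symbols. Make each state the string of the last up-to-3 symbols read; on input `x` shift the window left and append `x`. Accept when the buffered window has length 3 and begins with `b`.
A 15-state machine:
          a    b  
>  q0     q1   q2 
   q1     q3   q4 
   q2     q5   q6 
   q3     q7   q8 
   q4     q9  q10 
   q5    q11  q12 
   q6    q13  q14 
   q7     q7   q8 
   q8     q9  q10 
   q9    q11  q12 
   q10   q13  q14 
 * q11    q7   q8 
 * q12    q9  q10 
 * q13   q11  q12 
 * q14   q13  q14 
(> = start, * = accepting)

start=q0 accept=q11,q12,q13,q14 q0-a->q1 q0-b->q2 q1-a->q3 q1-b->q4 q2-a->q5 q2-b->q6 q3-a->q7 q3-b->q8 q4-a->q9 q4-b->q10 q5-a->q11 q5-b->q12 q6-a->q13 q6-b->q14 q7-a->q7 q7-b->q8 q8-a->q9 q8-b->q10 q9-a->q11 q9-b->q12 q10-a->q13 q10-b->q14 q11-a->q7 q11-b->q8 q12-a->q9 q12-b->q10 q13-a->q11 q13-b->q12 q14-a->q13 q14-b->q14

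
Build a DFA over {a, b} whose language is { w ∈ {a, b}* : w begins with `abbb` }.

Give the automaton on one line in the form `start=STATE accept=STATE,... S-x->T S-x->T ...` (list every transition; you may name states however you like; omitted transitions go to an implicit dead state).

start=q0 accept=q4 q0-a->q1 q0-b->q5 q1-a->q5 q1-b->q2 q2-a->q5 q2-b->q3 q3-a->q5 q3-b->q4 q4-a->q4 q4-b->q4 q5-a->q5 q5-b->q5

Check the first 4 symbols one by one: q0 through q3 record how many have matched `abbb` so far; any wrong symbol goes to the dead state q5. After all 4 match we enter the accepting sink q4.
With 6 states:
        a   b  
>  q0   q1  q5 
   q1   q5  q2 
   q2   q5  q3 
   q3   q5  q4 
 * q4   q4  q4 
   q5   q5  q5 
(> = start, * = accepting)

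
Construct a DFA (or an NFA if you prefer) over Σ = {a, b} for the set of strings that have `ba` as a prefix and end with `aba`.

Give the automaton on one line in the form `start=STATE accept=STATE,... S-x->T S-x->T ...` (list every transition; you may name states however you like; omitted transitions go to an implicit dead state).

start=q0 accept=q8 q0-a->q1 q0-b->q2 q1-a->q1 q1-b->q3 q2-a->q4 q2-b->q5 q3-a->q6 q3-b->q5 q4-a->q4 q4-b->q7 q5-a->q1 q5-b->q5 q6-a->q1 q6-b->q3 q7-a->q8 q7-b->q9 q8-a->q4 q8-b->q7 q9-a->q4 q9-b->q9

Build one automaton per condition and run them in lockstep. One (4 states) tracks whether the input so far still matches the prefix `ba`; the other (4 states) tracks how much of the suffix `aba` has currently been matched. Each combined state is a pair, one component from each; accept when both components accept.
A 10-state machine:
        a   b  
>  q0   q1  q2 
   q1   q1  q3 
   q2   q4  q5 
   q3   q6  q5 
   q4   q4  q7 
   q5   q1  q5 
   q6   q1  q3 
   q7   q8  q9 
 * q8   q4  q7 
   q9   q4  q9 
(> = start, * = accepting)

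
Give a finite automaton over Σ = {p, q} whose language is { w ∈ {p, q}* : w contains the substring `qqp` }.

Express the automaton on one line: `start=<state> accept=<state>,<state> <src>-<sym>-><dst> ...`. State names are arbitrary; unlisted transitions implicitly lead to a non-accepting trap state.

start=S0 accept=S3 S0-p->S0 S0-q->S1 S1-p->S0 S1-q->S2 S2-p->S3 S2-q->S2 S3-p->S3 S3-q->S3

Track how much of `qqp` has been matched so far: state S0 is no progress, S3 is the absorbing accept state reached once `qqp` has occurred. Intermediate states record partial matches; on a mismatch, fall back to the longest reusable overlap.
A 4-state machine:
        p   q  
>  S0   S0  S1 
   S1   S0  S2 
   S2   S3  S2 
 * S3   S3  S3 
(> = start, * = accepting)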